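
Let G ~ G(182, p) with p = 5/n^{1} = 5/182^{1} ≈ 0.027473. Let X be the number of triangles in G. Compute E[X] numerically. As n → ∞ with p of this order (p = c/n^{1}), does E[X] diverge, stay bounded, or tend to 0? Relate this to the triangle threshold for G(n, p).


Number of potential triangles: C(182, 3) = 988260.
Each occurs with probability p³ ≈ (0.027473)³ ≈ 2.0734609e-05.
By linearity: E[X] = C(182, 3)·p³ ≈ 988260 · 2.0734609e-05 ≈ 20.49118.
Here α = 1, so p = 5/n is exactly at the triangle threshold p ~ 1/n. Asymptotically E[X] → c³/6 = 5³/6 = 125/6 ≈ 20.83333, a bounded constant. In this regime the triangle count is asymptotically Poisson(c³/6).

E[X] ≈ 20.49118; in regime p = Θ(1/n^{1}) E[X] stays bounded (at the triangle threshold p ~ 1/n).


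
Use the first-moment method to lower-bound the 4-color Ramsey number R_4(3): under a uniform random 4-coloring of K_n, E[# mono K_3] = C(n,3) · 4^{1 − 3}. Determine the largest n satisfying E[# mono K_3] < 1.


We need C(n, 3) · 4^{1 − 3} < 1, i.e. C(n, 3) < 4^{3 − 1} = 16.
Check values of n near the boundary:
  n = 4: C(4, 3) = 4; 4 < 16? YES
  n = 5: C(5, 3) = 10; 10 < 16? YES
  n = 6: C(6, 3) = 20; 20 < 16? NO
  n = 7: C(7, 3) = 35; 35 < 16? NO
The largest n with C(n, 3) < 16 is n = 5 (where E[X] = 5/8 ≈ 0.6250). Hence R_4(3) > 5, i.e. R_4(3) ≥ 6.

Largest n = 5; hence R_4(3) > 5.


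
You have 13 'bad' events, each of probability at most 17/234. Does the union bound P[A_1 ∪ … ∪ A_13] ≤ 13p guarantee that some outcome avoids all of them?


Union bound: P[∪_{i=1}^{13} A_i] ≤ Σ_i P[A_i] ≤ 13·p = 13·(17/234) = 17/18.
Numerically: 17/18 ≈ 0.944.
Is 17/18 < 1? YES.
Since P[∪ A_i] ≤ 17/18 < 1, the complement has P[∩ A_i^c] ≥ 1 − 17/18 = 1/18 > 0, so some outcome avoids every A_i.

13·p = 17/18 ≈ 0.944; existence CERTIFIED by the union bound.


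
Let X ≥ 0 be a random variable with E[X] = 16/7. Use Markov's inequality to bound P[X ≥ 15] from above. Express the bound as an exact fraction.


μ = E[X] = 16/7, a = 15.
Markov: P[X ≥ 15] ≤ μ/a = (16/7)/15 = 16/105.
Numerically: ≈ 0.15238.
(Since a = 15 > μ = 2.28571, the bound 16/105 is < 1 and informative.)

P[X ≥ 15] ≤ 16/105 ≈ 0.15238.


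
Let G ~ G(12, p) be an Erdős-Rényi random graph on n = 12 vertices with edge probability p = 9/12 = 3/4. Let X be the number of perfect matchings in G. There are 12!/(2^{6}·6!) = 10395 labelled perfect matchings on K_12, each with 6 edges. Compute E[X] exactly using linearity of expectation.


K_12 has 12!/(2^{6}·6!) = 10395 labelled perfect matchings.
For each such perfect matching H, let X_H = 1 if all 6 edges of H are present in G. Then P[X_H = 1] = p^{6} = (3/4)^{6} = 729/4096.
By linearity of expectation: E[X] = Σ_H E[X_H] = 10395 · p^{6} = 10395 · 729/4096 = 7577955/4096.
Numerically: E[X] ≈ 1850.1.

E[X] = 10395 · (3/4)^{6} = 7577955/4096 ≈ 1850.1.


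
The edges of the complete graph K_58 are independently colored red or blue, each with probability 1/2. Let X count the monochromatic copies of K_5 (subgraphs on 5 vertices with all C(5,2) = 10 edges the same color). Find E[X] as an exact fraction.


Let X = Σ_S X_S over the C(58, 5) = 4582116 subsets S of size 5, where X_S = 1 if the K_5 on S is monochromatic.
For a fixed S, the K_5 on S has C(5, 2) = 10 edges. P[all 10 edges red] = (1/2)^10, and likewise for blue, so P[monochromatic] = 2·(1/2)^10 = 2^{1 − 10} = 1/512.
Summing: E[X] = C(58, 5) · 2^{1 − 10} = 4582116 · 1/512 = 1145529/128.
Numerically: E[X] ≈ 8949.44531.

E[X] = C(58,5)·2^(1−C(5,2)) = 1145529/128 ≈ 8949.44531.


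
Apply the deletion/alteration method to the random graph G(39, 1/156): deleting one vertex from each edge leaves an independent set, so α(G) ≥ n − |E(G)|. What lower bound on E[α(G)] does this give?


E[|E(G)|] = C(39, 2)·p = 741 · (1/156) = 19/4.
E[α(G)] ≥ n − E[|E(G)|] = 39 − 19/4 = 137/4.
Numerically: ≈ 34.2500.
(This is only a lower bound; the true E[α(G)] may be larger.)

E[α(G)] ≥ 137/4 ≈ 34.2500.


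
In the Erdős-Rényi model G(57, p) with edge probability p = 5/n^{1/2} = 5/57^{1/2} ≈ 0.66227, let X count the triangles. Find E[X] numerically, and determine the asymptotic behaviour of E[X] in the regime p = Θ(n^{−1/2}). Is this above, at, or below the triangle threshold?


Number of potential triangles: C(57, 3) = 29260.
Each occurs with probability p³ ≈ (0.66227)³ ≈ 2.9046762e-01.
By linearity: E[X] = C(57, 3)·p³ ≈ 29260 · 2.9046762e-01 ≈ 8499.08262.
Since α = 1/2 < 1, p = c/n^{1/2} ≫ 1/n is above the triangle threshold p ~ 1/n. Asymptotically E[X] ~ (c³/6)·n^{3(1−α)} = (5³/6)·n^{1.5} → ∞; triangles are abundant w.h.p.

E[X] ≈ 8499.08262; in regime p = Θ(1/n^{1/2}) E[X] diverges (above the triangle threshold p ~ 1/n).


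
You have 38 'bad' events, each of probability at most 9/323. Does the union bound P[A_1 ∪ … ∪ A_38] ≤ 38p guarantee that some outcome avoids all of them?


Union bound: P[∪_{i=1}^{38} A_i] ≤ Σ_i P[A_i] ≤ 38·p = 38·(9/323) = 18/17.
Numerically: 18/17 ≈ 1.0588.
Is 18/17 < 1? NO.
Since the bound 18/17 is ≥ 1, the union bound is uninformative here; it does NOT by itself certify existence.

38·p = 18/17 ≈ 1.0588; existence NOT certified by the union bound.


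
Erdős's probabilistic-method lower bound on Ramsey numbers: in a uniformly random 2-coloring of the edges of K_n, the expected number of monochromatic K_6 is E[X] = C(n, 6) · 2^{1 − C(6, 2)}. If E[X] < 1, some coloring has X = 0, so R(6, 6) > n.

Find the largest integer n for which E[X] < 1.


We need C(n, 6) · 2^{1 − 15} < 1, i.e. C(n, 6) < 2^{15 − 1} = 16384.
Check values of n near the boundary:
  n = 15: C(15, 6) = 5005; 5005 < 16384? YES
  n = 16: C(16, 6) = 8008; 8008 < 16384? YES
  n = 17: C(17, 6) = 12376; 12376 < 16384? YES
  n = 18: C(18, 6) = 18564; 18564 < 16384? NO
The largest n with C(n, 6) < 16384 is n = 17 (where E[X] = 1547/2048 ≈ 0.755371). Hence R(6, 6) > 17, i.e. R(6, 6) ≥ 18.

Largest n = 17; hence R(6, 6) > 17.


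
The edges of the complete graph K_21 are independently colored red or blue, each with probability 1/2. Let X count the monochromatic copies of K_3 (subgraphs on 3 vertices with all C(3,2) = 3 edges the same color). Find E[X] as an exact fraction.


Let X = Σ_S X_S over the C(21, 3) = 1330 subsets S of size 3, where X_S = 1 if the K_3 on S is monochromatic.
For a fixed S, the K_3 on S has C(3, 2) = 3 edges. P[all 3 edges red] = (1/2)^3, and likewise for blue, so P[monochromatic] = 2·(1/2)^3 = 2^{1 − 3} = 1/4.
Summing: E[X] = C(21, 3) · 2^{1 − 3} = 1330 · 1/4 = 665/2.
Numerically: E[X] ≈ 332.50000.

E[X] = C(21,3)·2^(1−C(3,2)) = 665/2 ≈ 332.50000.


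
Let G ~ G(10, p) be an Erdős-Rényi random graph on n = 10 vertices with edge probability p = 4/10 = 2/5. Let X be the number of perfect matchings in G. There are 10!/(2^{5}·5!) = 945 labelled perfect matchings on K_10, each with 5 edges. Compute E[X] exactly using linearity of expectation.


K_10 has 10!/(2^{5}·5!) = 945 labelled perfect matchings.
For each such perfect matching H, let X_H = 1 if all 5 edges of H are present in G. Then P[X_H = 1] = p^{5} = (2/5)^{5} = 32/3125.
Summing the indicators: E[X] = Σ_H E[X_H] = 945 · p^{5} = 945 · 32/3125 = 6048/625.
Numerically: E[X] ≈ 9.6768.

E[X] = 945 · (2/5)^{5} = 6048/625 ≈ 9.6768.


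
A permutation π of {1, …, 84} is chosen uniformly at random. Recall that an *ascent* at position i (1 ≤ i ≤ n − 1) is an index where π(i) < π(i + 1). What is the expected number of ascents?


Write X = Σ X_I over i = 1, …, 83, with X_I the indicator of one ascent.
There are 83 indicators.
For each fixed i, the pair (π(i), π(i+1)) is a uniformly random ordered pair of distinct values from {1, …, 84}; by symmetry P[π(i) < π(i+1)] = 1/2.
By linearity: E[X] = 83 · (1/2) = (84 − 1) · (1/2) = 83/2 ≈ 41.500000.

E[X] = 83/2 = 41.500000.


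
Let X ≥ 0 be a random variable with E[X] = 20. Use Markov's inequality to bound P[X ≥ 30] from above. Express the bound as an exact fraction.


μ = E[X] = 20, a = 30.
Markov: P[X ≥ 30] ≤ μ/a = (20)/30 = 2/3.
Numerically: ≈ 0.667.
(Since a = 30 > μ = 20.000, the bound 2/3 is < 1 and informative.)

P[X ≥ 30] ≤ 2/3 ≈ 0.667.


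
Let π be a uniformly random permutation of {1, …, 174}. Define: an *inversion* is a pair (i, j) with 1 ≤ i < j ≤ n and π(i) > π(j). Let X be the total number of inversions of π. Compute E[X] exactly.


Write X = Σ X_I over the C(174, 2) = 15051 pairs i < j, with X_I the indicator of one inversion.
There are 15051 indicators.
For each fixed pair i < j, the values π(i) and π(j) are two distinct elements of {1, …, 174} in uniformly random order; by symmetry P[π(i) > π(j)] = 1/2.
By linearity: E[X] = 15051 · (1/2) = C(174, 2) · (1/2) = 15051/2 = 15051/2 ≈ 7525.500000.

E[X] = 15051/2 = 7525.500000.


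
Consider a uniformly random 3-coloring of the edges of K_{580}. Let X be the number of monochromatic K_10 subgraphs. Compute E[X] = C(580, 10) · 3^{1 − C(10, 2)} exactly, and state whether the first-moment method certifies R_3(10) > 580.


E[X] = C(580, 10) · 3^{1 − 45} = 1098085496704252547920 · 3^{−44} = 1098085496704252547920/984770902183611232881.
As a reduced fraction: E[X] = 1098085496704252547920/984770902183611232881 ≈ 1.115.
Is E[X] < 1? NO.
Since E[X] ≥ 1, the first-moment bound is inconclusive at n = 580; it does NOT by itself certify R_3(10) > 580.

E[X] = 1098085496704252547920/984770902183611232881 ≈ 1.115; E[X] ≥ 1; first-moment method inconclusive here.


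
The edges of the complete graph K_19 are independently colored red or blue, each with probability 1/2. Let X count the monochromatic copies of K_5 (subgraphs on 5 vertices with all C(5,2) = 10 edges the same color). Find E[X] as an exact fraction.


Let X = Σ_S X_S over the C(19, 5) = 11628 subsets S of size 5, where X_S = 1 if the K_5 on S is monochromatic.
For a fixed S, the K_5 on S has C(5, 2) = 10 edges. P[all 10 edges red] = (1/2)^10, and likewise for blue, so P[monochromatic] = 2·(1/2)^10 = 2^{1 − 10} = 1/512.
By linearity: E[X] = C(19, 5) · 2^{1 − 10} = 11628 · 1/512 = 2907/128.
Numerically: E[X] ≈ 22.710938.

E[X] = C(19,5)·2^(1−C(5,2)) = 2907/128 ≈ 22.710938.


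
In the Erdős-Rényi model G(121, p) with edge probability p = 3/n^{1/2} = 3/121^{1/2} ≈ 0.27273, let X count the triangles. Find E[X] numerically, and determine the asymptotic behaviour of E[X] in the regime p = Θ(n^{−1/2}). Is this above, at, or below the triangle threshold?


Number of potential triangles: C(121, 3) = 287980.
Each occurs with probability p³ ≈ (0.27273)³ ≈ 2.0285500e-02.
By linearity: E[X] = C(121, 3)·p³ ≈ 287980 · 2.0285500e-02 ≈ 5841.81818.
Since α = 1/2 < 1, p = c/n^{1/2} ≫ 1/n is above the triangle threshold p ~ 1/n. Asymptotically E[X] ~ (c³/6)·n^{3(1−α)} = (3³/6)·n^{1.5} → ∞; triangles are abundant w.h.p.

E[X] ≈ 5841.81818; in regime p = Θ(1/n^{1/2}) E[X] diverges (above the triangle threshold p ~ 1/n).


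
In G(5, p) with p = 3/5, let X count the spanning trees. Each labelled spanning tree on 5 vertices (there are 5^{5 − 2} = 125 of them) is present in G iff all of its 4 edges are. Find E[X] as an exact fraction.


K_5 has 5^{5 − 2} = 125 labelled spanning trees.
For each such spanning tree H, let X_H = 1 if all 4 edges of H are present in G. Then P[X_H = 1] = p^{4} = (3/5)^{4} = 81/625.
By linearity: E[X] = Σ_H E[X_H] = 125 · p^{4} = 125 · 81/625 = 81/5.
Numerically: E[X] ≈ 16.2.

E[X] = 125 · (3/5)^{4} = 81/5 ≈ 16.2.


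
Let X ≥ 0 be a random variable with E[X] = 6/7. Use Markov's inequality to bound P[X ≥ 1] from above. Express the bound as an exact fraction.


μ = E[X] = 6/7, a = 1.
Markov: P[X ≥ 1] ≤ μ/a = (6/7)/1 = 6/7.
Numerically: ≈ 0.857.
(Since a = 1 > μ = 0.857, the bound 6/7 is < 1 and informative.)

P[X ≥ 1] ≤ 6/7 ≈ 0.857.


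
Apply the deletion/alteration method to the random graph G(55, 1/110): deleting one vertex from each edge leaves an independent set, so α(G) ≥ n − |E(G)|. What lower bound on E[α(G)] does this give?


E[|E(G)|] = C(55, 2)·p = 1485 · (1/110) = 27/2.
E[α(G)] ≥ n − E[|E(G)|] = 55 − 27/2 = 83/2.
Numerically: ≈ 41.500.
(This is only a lower bound; the true E[α(G)] may be larger.)

E[α(G)] ≥ 83/2 ≈ 41.500.


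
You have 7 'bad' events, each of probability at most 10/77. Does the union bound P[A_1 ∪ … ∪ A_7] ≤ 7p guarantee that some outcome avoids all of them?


Union bound: P[∪_{i=1}^{7} A_i] ≤ Σ_i P[A_i] ≤ 7·p = 7·(10/77) = 10/11.
Numerically: 10/11 ≈ 0.90909.
Is 10/11 < 1? YES.
Since P[∪ A_i] ≤ 10/11 < 1, the complement has P[∩ A_i^c] ≥ 1 − 10/11 = 1/11 > 0, so some outcome avoids every A_i.

7·p = 10/11 ≈ 0.90909; existence CERTIFIED by the union bound.


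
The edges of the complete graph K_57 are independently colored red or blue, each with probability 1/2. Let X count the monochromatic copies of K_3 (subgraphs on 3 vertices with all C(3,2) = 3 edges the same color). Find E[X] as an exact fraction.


Let X = Σ_S X_S over the C(57, 3) = 29260 subsets S of size 3, where X_S = 1 if the K_3 on S is monochromatic.
For a fixed S, the K_3 on S has C(3, 2) = 3 edges. P[all 3 edges red] = (1/2)^3, and likewise for blue, so P[monochromatic] = 2·(1/2)^3 = 2^{1 − 3} = 1/4.
By linearity of expectation: E[X] = C(57, 3) · 2^{1 − 3} = 29260 · 1/4 = 7315.
Numerically: E[X] ≈ 7315.000000.

E[X] = C(57,3)·2^(1−C(3,2)) = 7315 ≈ 7315.000000.


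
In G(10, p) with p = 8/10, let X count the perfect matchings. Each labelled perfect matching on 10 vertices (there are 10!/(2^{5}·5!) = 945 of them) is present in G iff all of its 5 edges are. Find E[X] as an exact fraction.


K_10 has 10!/(2^{5}·5!) = 945 labelled perfect matchings.
For each such perfect matching H, let X_H = 1 if all 5 edges of H are present in G. Then P[X_H = 1] = p^{5} = (4/5)^{5} = 1024/3125.
Summing the indicators: E[X] = Σ_H E[X_H] = 945 · p^{5} = 945 · 1024/3125 = 193536/625.
Numerically: E[X] ≈ 309.658.

E[X] = 945 · (4/5)^{5} = 193536/625 ≈ 309.658.


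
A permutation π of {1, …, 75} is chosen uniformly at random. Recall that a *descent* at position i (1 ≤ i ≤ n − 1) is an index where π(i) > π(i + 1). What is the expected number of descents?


Write X = Σ X_I over i = 1, …, 74, with X_I the indicator of one descent.
There are 74 indicators.
For each fixed i, the pair (π(i), π(i+1)) is a uniformly random ordered pair of distinct values from {1, …, 75}; by symmetry P[π(i) > π(i+1)] = 1/2.
By linearity: E[X] = 74 · (1/2) = (75 − 1) · (1/2) = 37 ≈ 37.000.

E[X] = 37 = 37.000.


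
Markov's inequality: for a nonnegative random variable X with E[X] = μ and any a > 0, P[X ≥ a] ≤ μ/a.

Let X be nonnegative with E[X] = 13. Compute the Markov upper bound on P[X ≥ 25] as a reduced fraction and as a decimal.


μ = E[X] = 13, a = 25.
Markov: P[X ≥ 25] ≤ μ/a = (13)/25 = 13/25.
Numerically: ≈ 0.520000.
(Since a = 25 > μ = 13.000000, the bound 13/25 is < 1 and informative.)

P[X ≥ 25] ≤ 13/25 ≈ 0.520000.


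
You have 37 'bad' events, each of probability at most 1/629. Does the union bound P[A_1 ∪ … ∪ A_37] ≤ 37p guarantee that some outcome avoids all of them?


Union bound: P[∪_{i=1}^{37} A_i] ≤ Σ_i P[A_i] ≤ 37·p = 37·(1/629) = 1/17.
Numerically: 1/17 ≈ 0.0588235.
Is 1/17 < 1? YES.
Since P[∪ A_i] ≤ 1/17 < 1, the complement has P[∩ A_i^c] ≥ 1 − 1/17 = 16/17 > 0, so some outcome avoids every A_i.

37·p = 1/17 ≈ 0.0588235; existence CERTIFIED by the union bound.


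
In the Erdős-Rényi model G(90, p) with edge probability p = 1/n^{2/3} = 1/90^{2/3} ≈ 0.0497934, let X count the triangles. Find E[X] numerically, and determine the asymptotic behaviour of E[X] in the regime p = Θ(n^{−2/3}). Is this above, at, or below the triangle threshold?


Number of potential triangles: C(90, 3) = 117480.
Each occurs with probability p³ ≈ (0.0497934)³ ≈ 1.23456790e-04.
By linearity: E[X] = C(90, 3)·p³ ≈ 117480 · 1.23456790e-04 ≈ 14.503704.
Since α = 2/3 < 1, p = c/n^{2/3} ≫ 1/n is above the triangle threshold p ~ 1/n. Asymptotically E[X] ~ (c³/6)·n^{3(1−α)} = (1³/6)·n^{1} → ∞; triangles are abundant w.h.p.

E[X] ≈ 14.503704; in regime p = Θ(1/n^{2/3}) E[X] diverges (above the triangle threshold p ~ 1/n).


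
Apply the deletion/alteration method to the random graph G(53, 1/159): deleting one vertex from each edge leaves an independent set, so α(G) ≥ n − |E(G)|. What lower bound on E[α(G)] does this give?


E[|E(G)|] = C(53, 2)·p = 1378 · (1/159) = 26/3.
E[α(G)] ≥ n − E[|E(G)|] = 53 − 26/3 = 133/3.
Numerically: ≈ 44.333.
(This is only a lower bound; the true E[α(G)] may be larger.)

E[α(G)] ≥ 133/3 ≈ 44.333.


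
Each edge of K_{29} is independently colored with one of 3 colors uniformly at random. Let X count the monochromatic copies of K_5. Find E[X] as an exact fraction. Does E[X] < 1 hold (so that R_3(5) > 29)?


E[X] = C(29, 5) · 3^{1 − 10} = 118755 · 3^{−9} = 118755/19683.
As a reduced fraction: E[X] = 13195/2187 ≈ 6.0334.
Is E[X] < 1? NO.
Since E[X] ≥ 1, the first-moment bound is inconclusive at n = 29; it does NOT by itself certify R_3(5) > 29.

E[X] = 13195/2187 ≈ 6.0334; E[X] ≥ 1; first-moment method inconclusive here.


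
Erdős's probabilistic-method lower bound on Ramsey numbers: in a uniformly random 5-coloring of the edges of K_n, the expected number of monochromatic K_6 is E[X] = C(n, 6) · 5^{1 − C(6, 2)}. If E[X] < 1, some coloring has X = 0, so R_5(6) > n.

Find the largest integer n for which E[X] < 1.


We need C(n, 6) · 5^{1 − 15} < 1, i.e. C(n, 6) < 5^{15 − 1} = 6103515625.
Check values of n near the boundary:
  n = 126: C(126, 6) = 4925156775; 4925156775 < 6103515625? YES
  n = 127: C(127, 6) = 5169379425; 5169379425 < 6103515625? YES
  n = 128: C(128, 6) = 5423611200; 5423611200 < 6103515625? YES
  n = 129: C(129, 6) = 5688177600; 5688177600 < 6103515625? YES
  n = 130: C(130, 6) = 5963412000; 5963412000 < 6103515625? YES
  n = 131: C(131, 6) = 6249655776; 6249655776 < 6103515625? NO
  n = 132: C(132, 6) = 6547258432; 6547258432 < 6103515625? NO
The largest n with C(n, 6) < 6103515625 is n = 130 (where E[X] = 47707296/48828125 ≈ 0.977045). Hence R_5(6) > 130, i.e. R_5(6) ≥ 131.

Largest n = 130; hence R_5(6) > 130.


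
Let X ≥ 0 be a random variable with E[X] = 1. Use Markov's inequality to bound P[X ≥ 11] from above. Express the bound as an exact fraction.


μ = E[X] = 1, a = 11.
Markov: P[X ≥ 11] ≤ μ/a = (1)/11 = 1/11.
Numerically: ≈ 0.09091.
(Since a = 11 > μ = 1.00000, the bound 1/11 is < 1 and informative.)

P[X ≥ 11] ≤ 1/11 ≈ 0.09091.


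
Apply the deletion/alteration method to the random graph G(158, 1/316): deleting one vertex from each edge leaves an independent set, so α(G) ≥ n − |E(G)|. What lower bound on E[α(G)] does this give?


E[|E(G)|] = C(158, 2)·p = 12403 · (1/316) = 157/4.
E[α(G)] ≥ n − E[|E(G)|] = 158 − 157/4 = 475/4.
Numerically: ≈ 118.7500.
(This is only a lower bound; the true E[α(G)] may be larger.)

E[α(G)] ≥ 475/4 ≈ 118.7500.


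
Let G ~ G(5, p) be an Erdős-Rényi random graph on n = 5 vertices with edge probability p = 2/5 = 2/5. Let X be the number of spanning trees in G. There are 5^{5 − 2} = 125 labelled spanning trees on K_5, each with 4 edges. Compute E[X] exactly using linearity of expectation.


K_5 has 5^{5 − 2} = 125 labelled spanning trees.
For each such spanning tree H, let X_H = 1 if all 4 edges of H are present in G. Then P[X_H = 1] = p^{4} = (2/5)^{4} = 16/625.
By linearity: E[X] = Σ_H E[X_H] = 125 · p^{4} = 125 · 16/625 = 16/5.
Numerically: E[X] ≈ 3.2.

E[X] = 125 · (2/5)^{4} = 16/5 ≈ 3.2.


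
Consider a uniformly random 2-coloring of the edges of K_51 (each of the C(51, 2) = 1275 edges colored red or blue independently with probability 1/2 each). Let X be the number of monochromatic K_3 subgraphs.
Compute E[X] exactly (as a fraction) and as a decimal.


Let X = Σ_S X_S over the C(51, 3) = 20825 subsets S of size 3, where X_S = 1 if the K_3 on S is monochromatic.
For a fixed S, the K_3 on S has C(3, 2) = 3 edges. P[all 3 edges red] = (1/2)^3, and likewise for blue, so P[monochromatic] = 2·(1/2)^3 = 2^{1 − 3} = 1/4.
Summing: E[X] = C(51, 3) · 2^{1 − 3} = 20825 · 1/4 = 20825/4.
Numerically: E[X] ≈ 5206.250.

E[X] = C(51,3)·2^(1−C(3,2)) = 20825/4 ≈ 5206.250.


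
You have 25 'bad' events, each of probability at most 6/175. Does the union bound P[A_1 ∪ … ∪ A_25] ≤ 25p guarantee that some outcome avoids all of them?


Union bound: P[∪_{i=1}^{25} A_i] ≤ Σ_i P[A_i] ≤ 25·p = 25·(6/175) = 6/7.
Numerically: 6/7 ≈ 0.857.
Is 6/7 < 1? YES.
Since P[∪ A_i] ≤ 6/7 < 1, the complement has P[∩ A_i^c] ≥ 1 − 6/7 = 1/7 > 0, so some outcome avoids every A_i.

25·p = 6/7 ≈ 0.857; existence CERTIFIED by the union bound.


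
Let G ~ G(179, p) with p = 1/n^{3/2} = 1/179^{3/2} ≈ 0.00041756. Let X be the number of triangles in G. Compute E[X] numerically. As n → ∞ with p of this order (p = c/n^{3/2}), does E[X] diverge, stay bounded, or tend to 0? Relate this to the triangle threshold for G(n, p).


Number of potential triangles: C(179, 3) = 939929.
Each occurs with probability p³ ≈ (0.00041756)³ ≈ 7.2805026e-11.
By linearity: E[X] = C(179, 3)·p³ ≈ 939929 · 7.2805026e-11 ≈ 0.00007.
Since α = 3/2 > 1, p = c/n^{3/2} = o(1/n) is below the triangle threshold p ~ 1/n. Asymptotically E[X] ~ (c³/6)·n^{3(1−α)} = (1³/6)·n^{-1.5} → 0, so by Markov's inequality G has no triangles w.h.p.

E[X] ≈ 0.00007; in regime p = Θ(1/n^{3/2}) E[X] tends to 0 (below the triangle threshold p ~ 1/n).


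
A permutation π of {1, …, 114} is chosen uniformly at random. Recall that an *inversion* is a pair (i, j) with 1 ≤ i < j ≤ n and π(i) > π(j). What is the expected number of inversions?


Write X = Σ X_I over the C(114, 2) = 6441 pairs i < j, with X_I the indicator of one inversion.
There are 6441 indicators.
For each fixed pair i < j, the values π(i) and π(j) are two distinct elements of {1, …, 114} in uniformly random order; by symmetry P[π(i) > π(j)] = 1/2.
By linearity: E[X] = 6441 · (1/2) = C(114, 2) · (1/2) = 6441/2 = 6441/2 ≈ 3220.500000.

E[X] = 6441/2 = 3220.500000.


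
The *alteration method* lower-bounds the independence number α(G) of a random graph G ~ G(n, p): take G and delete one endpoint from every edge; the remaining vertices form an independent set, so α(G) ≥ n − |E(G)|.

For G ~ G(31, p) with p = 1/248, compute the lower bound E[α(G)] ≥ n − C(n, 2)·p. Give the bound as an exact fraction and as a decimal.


E[|E(G)|] = C(31, 2)·p = 465 · (1/248) = 15/8.
E[α(G)] ≥ n − E[|E(G)|] = 31 − 15/8 = 233/8.
Numerically: ≈ 29.1250.
(This is only a lower bound; the true E[α(G)] may be larger.)

E[α(G)] ≥ 233/8 ≈ 29.1250.


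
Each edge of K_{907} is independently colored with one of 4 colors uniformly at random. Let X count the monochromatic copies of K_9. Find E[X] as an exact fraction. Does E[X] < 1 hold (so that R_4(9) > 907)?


E[X] = C(907, 9) · 4^{1 − 36} = 1100045734961417331175 · 4^{−35} = 1100045734961417331175/1180591620717411303424.
As a reduced fraction: E[X] = 1100045734961417331175/1180591620717411303424 ≈ 0.931775.
Is E[X] < 1? YES.
Since E[X] < 1, there exists a 4-coloring of K_{907} with no monochromatic K_9; hence R_4(9) > 907.

E[X] = 1100045734961417331175/1180591620717411303424 ≈ 0.931775; E[X] < 1, so R_4(9) > 907.


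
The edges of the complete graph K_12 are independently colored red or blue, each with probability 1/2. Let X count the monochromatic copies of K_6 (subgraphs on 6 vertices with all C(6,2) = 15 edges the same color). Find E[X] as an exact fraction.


Let X = Σ_S X_S over the C(12, 6) = 924 subsets S of size 6, where X_S = 1 if the K_6 on S is monochromatic.
For a fixed S, the K_6 on S has C(6, 2) = 15 edges. P[all 15 edges red] = (1/2)^15, and likewise for blue, so P[monochromatic] = 2·(1/2)^15 = 2^{1 − 15} = 1/16384.
By linearity: E[X] = C(12, 6) · 2^{1 − 15} = 924 · 1/16384 = 231/4096.
Numerically: E[X] ≈ 0.056396.

E[X] = C(12,6)·2^(1−C(6,2)) = 231/4096 ≈ 0.056396.


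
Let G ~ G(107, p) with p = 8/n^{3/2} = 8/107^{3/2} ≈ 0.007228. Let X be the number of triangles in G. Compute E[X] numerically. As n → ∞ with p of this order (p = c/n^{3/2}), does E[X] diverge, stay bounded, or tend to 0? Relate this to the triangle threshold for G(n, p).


Number of potential triangles: C(107, 3) = 198485.
Each occurs with probability p³ ≈ (0.007228)³ ≈ 3.776095e-07.
By linearity: E[X] = C(107, 3)·p³ ≈ 198485 · 3.776095e-07 ≈ 0.0749.
Since α = 3/2 > 1, p = c/n^{3/2} = o(1/n) is below the triangle threshold p ~ 1/n. Asymptotically E[X] ~ (c³/6)·n^{3(1−α)} = (8³/6)·n^{-1.5} → 0, so by Markov's inequality G has no triangles w.h.p.

E[X] ≈ 0.0749; in regime p = Θ(1/n^{3/2}) E[X] tends to 0 (below the triangle threshold p ~ 1/n).


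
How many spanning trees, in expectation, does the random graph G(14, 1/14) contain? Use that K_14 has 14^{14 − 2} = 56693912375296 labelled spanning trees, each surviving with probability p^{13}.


K_14 has 14^{14 − 2} = 56693912375296 labelled spanning trees.
For each such spanning tree H, let X_H = 1 if all 13 edges of H are present in G. Then P[X_H = 1] = p^{13} = (1/14)^{13} = 1/793714773254144.
Summing the indicators: E[X] = Σ_H E[X_H] = 56693912375296 · p^{13} = 56693912375296 · 1/793714773254144 = 1/14.
Numerically: E[X] ≈ 0.0714.

E[X] = 56693912375296 · (1/14)^{13} = 1/14 ≈ 0.0714.


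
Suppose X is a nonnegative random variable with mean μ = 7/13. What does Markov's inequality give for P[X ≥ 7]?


μ = E[X] = 7/13, a = 7.
Markov: P[X ≥ 7] ≤ μ/a = (7/13)/7 = 1/13.
Numerically: ≈ 0.077.
(Since a = 7 > μ = 0.538, the bound 1/13 is < 1 and informative.)

P[X ≥ 7] ≤ 1/13 ≈ 0.077.


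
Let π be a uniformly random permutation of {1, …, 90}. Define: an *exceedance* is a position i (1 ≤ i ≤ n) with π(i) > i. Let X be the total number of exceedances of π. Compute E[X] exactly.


Write X = Σ_{i=1}^{90} X_i, where X_i = 1_{π(i) > i}.
For each fixed i, π(i) is uniform over {1, …, 90} (marginal of a uniform permutation), so P[π(i) > i] = (n − i)/n. Summing: Σ_{i=1}^{90} (n − i)/n = (0 + 1 + … + 89)/90 = 90(90 − 1)/(2·90) = (90 − 1)/2.
Hence E[X] = Σ_{i=1}^{90} (90 − i)/90 = 89/2 ≈ 44.500000.

E[X] = 89/2 = 44.500000.


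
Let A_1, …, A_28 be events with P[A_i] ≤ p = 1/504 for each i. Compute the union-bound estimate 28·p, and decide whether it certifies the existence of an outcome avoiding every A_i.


Union bound: P[∪_{i=1}^{28} A_i] ≤ Σ_i P[A_i] ≤ 28·p = 28·(1/504) = 1/18.
Numerically: 1/18 ≈ 0.056.
Is 1/18 < 1? YES.
Since P[∪ A_i] ≤ 1/18 < 1, the complement has P[∩ A_i^c] ≥ 1 − 1/18 = 17/18 > 0, so some outcome avoids every A_i.

28·p = 1/18 ≈ 0.056; existence CERTIFIED by the union bound.


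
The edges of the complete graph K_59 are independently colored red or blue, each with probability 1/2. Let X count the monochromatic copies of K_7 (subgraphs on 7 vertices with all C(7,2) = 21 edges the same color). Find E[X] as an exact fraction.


Let X = Σ_S X_S over the C(59, 7) = 341149446 subsets S of size 7, where X_S = 1 if the K_7 on S is monochromatic.
For a fixed S, the K_7 on S has C(7, 2) = 21 edges. P[all 21 edges red] = (1/2)^21, and likewise for blue, so P[monochromatic] = 2·(1/2)^21 = 2^{1 − 21} = 1/1048576.
By linearity: E[X] = C(59, 7) · 2^{1 − 21} = 341149446 · 1/1048576 = 170574723/524288.
Numerically: E[X] ≈ 325.345465.

E[X] = C(59,7)·2^(1−C(7,2)) = 170574723/524288 ≈ 325.345465.


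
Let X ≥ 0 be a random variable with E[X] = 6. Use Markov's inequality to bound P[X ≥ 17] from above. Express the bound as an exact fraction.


μ = E[X] = 6, a = 17.
Markov: P[X ≥ 17] ≤ μ/a = (6)/17 = 6/17.
Numerically: ≈ 0.352941.
(Since a = 17 > μ = 6.000000, the bound 6/17 is < 1 and informative.)

P[X ≥ 17] ≤ 6/17 ≈ 0.352941.


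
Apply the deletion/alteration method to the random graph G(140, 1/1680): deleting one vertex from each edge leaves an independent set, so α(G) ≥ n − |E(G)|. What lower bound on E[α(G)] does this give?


E[|E(G)|] = C(140, 2)·p = 9730 · (1/1680) = 139/24.
E[α(G)] ≥ n − E[|E(G)|] = 140 − 139/24 = 3221/24.
Numerically: ≈ 134.208.
(This is only a lower bound; the true E[α(G)] may be larger.)

E[α(G)] ≥ 3221/24 ≈ 134.208.


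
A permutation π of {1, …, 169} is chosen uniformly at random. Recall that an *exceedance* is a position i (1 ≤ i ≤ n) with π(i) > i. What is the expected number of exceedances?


Write X = Σ_{i=1}^{169} X_i, where X_i = 1_{π(i) > i}.
For each fixed i, π(i) is uniform over {1, …, 169} (marginal of a uniform permutation), so P[π(i) > i] = (n − i)/n. Summing: Σ_{i=1}^{169} (n − i)/n = (0 + 1 + … + 168)/169 = 169(169 − 1)/(2·169) = (169 − 1)/2.
Hence E[X] = Σ_{i=1}^{169} (169 − i)/169 = 84 ≈ 84.000000.

E[X] = 84 = 84.000000.


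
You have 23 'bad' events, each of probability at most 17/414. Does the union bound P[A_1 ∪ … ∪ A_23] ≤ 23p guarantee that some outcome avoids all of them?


Union bound: P[∪_{i=1}^{23} A_i] ≤ Σ_i P[A_i] ≤ 23·p = 23·(17/414) = 17/18.
Numerically: 17/18 ≈ 0.9444.
Is 17/18 < 1? YES.
Since P[∪ A_i] ≤ 17/18 < 1, the complement has P[∩ A_i^c] ≥ 1 − 17/18 = 1/18 > 0, so some outcome avoids every A_i.

23·p = 17/18 ≈ 0.9444; existence CERTIFIED by the union bound.


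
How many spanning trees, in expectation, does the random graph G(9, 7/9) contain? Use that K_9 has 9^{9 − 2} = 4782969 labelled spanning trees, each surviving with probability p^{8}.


K_9 has 9^{9 − 2} = 4782969 labelled spanning trees.
For each such spanning tree H, let X_H = 1 if all 8 edges of H are present in G. Then P[X_H = 1] = p^{8} = (7/9)^{8} = 5764801/43046721.
By linearity of expectation: E[X] = Σ_H E[X_H] = 4782969 · p^{8} = 4782969 · 5764801/43046721 = 5764801/9.
Numerically: E[X] ≈ 6.41e+05.

E[X] = 4782969 · (7/9)^{8} = 5764801/9 ≈ 6.41e+05.


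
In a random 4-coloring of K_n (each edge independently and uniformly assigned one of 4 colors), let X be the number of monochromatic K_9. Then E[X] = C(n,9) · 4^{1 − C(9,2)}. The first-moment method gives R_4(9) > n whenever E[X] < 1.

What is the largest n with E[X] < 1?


We need C(n, 9) · 4^{1 − 36} < 1, i.e. C(n, 9) < 4^{36 − 1} = 1180591620717411303424.
Check values of n near the boundary:
  n = 911: C(911, 9) = 1144686900492291197405; 1144686900492291197405 < 1180591620717411303424? YES
  n = 912: C(912, 9) = 1156095740032081475120; 1156095740032081475120 < 1180591620717411303424? YES
  n = 913: C(913, 9) = 1167605542753639808390; 1167605542753639808390 < 1180591620717411303424? YES
  n = 914: C(914, 9) = 1179217089587653905932; 1179217089587653905932 < 1180591620717411303424? YES
  n = 915: C(915, 9) = 1190931166636537885130; 1190931166636537885130 < 1180591620717411303424? NO
  n = 916: C(916, 9) = 1202748565202942340440; 1202748565202942340440 < 1180591620717411303424? NO
  n = 917: C(917, 9) = 1214670081818390006810; 1214670081818390006810 < 1180591620717411303424? NO
The largest n with C(n, 9) < 1180591620717411303424 is n = 914 (where E[X] = 294804272396913476483/295147905179352825856 ≈ 0.9988). Hence R_4(9) > 914, i.e. R_4(9) ≥ 915.

Largest n = 914; hence R_4(9) > 914.


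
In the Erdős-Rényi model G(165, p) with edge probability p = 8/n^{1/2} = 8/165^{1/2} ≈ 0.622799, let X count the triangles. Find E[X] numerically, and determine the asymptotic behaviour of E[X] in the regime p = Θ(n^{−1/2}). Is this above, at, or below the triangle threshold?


Number of potential triangles: C(165, 3) = 735130.
Each occurs with probability p³ ≈ (0.622799)³ ≈ 2.41570581e-01.
By linearity: E[X] = C(165, 3)·p³ ≈ 735130 · 2.41570581e-01 ≈ 177585.781549.
Since α = 1/2 < 1, p = c/n^{1/2} ≫ 1/n is above the triangle threshold p ~ 1/n. Asymptotically E[X] ~ (c³/6)·n^{3(1−α)} = (8³/6)·n^{1.5} → ∞; triangles are abundant w.h.p.

E[X] ≈ 177585.781549; in regime p = Θ(1/n^{1/2}) E[X] diverges (above the triangle threshold p ~ 1/n).


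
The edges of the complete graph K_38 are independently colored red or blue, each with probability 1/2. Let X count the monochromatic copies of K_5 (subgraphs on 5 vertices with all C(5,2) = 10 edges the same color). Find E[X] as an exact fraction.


Let X = Σ_S X_S over the C(38, 5) = 501942 subsets S of size 5, where X_S = 1 if the K_5 on S is monochromatic.
For a fixed S, the K_5 on S has C(5, 2) = 10 edges. P[all 10 edges red] = (1/2)^10, and likewise for blue, so P[monochromatic] = 2·(1/2)^10 = 2^{1 − 10} = 1/512.
By linearity: E[X] = C(38, 5) · 2^{1 − 10} = 501942 · 1/512 = 250971/256.
Numerically: E[X] ≈ 980.355469.

E[X] = C(38,5)·2^(1−C(5,2)) = 250971/256 ≈ 980.355469.


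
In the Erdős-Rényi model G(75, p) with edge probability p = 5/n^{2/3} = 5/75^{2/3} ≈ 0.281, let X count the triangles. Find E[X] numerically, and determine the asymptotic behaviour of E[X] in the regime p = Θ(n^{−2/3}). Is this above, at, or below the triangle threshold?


Number of potential triangles: C(75, 3) = 67525.
Each occurs with probability p³ ≈ (0.281)³ ≈ 2.22222e-02.
By linearity: E[X] = C(75, 3)·p³ ≈ 67525 · 2.22222e-02 ≈ 1500.556.
Since α = 2/3 < 1, p = c/n^{2/3} ≫ 1/n is above the triangle threshold p ~ 1/n. Asymptotically E[X] ~ (c³/6)·n^{3(1−α)} = (5³/6)·n^{1} → ∞; triangles are abundant w.h.p.

E[X] ≈ 1500.556; in regime p = Θ(1/n^{2/3}) E[X] diverges (above the triangle threshold p ~ 1/n).


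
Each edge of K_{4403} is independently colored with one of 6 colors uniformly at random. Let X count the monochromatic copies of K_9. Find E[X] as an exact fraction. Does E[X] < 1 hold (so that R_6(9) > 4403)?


E[X] = C(4403, 9) · 6^{1 − 36} = 1699894433046281918452233150 · 6^{−35} = 1699894433046281918452233150/1719070799748422591028658176.
As a reduced fraction: E[X] = 283315738841046986408705525/286511799958070431838109696 ≈ 0.9888449.
Is E[X] < 1? YES.
Since E[X] < 1, there exists a 6-coloring of K_{4403} with no monochromatic K_9; hence R_6(9) > 4403.

E[X] = 283315738841046986408705525/286511799958070431838109696 ≈ 0.9888449; E[X] < 1, so R_6(9) > 4403.


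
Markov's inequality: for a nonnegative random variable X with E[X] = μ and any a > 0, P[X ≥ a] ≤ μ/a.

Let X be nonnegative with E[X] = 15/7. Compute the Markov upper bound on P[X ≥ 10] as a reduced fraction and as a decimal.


μ = E[X] = 15/7, a = 10.
Markov: P[X ≥ 10] ≤ μ/a = (15/7)/10 = 3/14.
Numerically: ≈ 0.214.
(Since a = 10 > μ = 2.143, the bound 3/14 is < 1 and informative.)

P[X ≥ 10] ≤ 3/14 ≈ 0.214.


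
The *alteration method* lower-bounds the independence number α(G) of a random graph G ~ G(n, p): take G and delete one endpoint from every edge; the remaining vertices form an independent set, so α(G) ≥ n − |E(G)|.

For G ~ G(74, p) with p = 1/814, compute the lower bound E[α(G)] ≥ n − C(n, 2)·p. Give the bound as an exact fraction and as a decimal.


E[|E(G)|] = C(74, 2)·p = 2701 · (1/814) = 73/22.
E[α(G)] ≥ n − E[|E(G)|] = 74 − 73/22 = 1555/22.
Numerically: ≈ 70.681818.
(This is only a lower bound; the true E[α(G)] may be larger.)

E[α(G)] ≥ 1555/22 ≈ 70.681818.


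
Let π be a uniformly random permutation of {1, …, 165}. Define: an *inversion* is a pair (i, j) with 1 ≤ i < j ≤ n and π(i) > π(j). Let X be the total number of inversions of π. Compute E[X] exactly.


Write X = Σ X_I over the C(165, 2) = 13530 pairs i < j, with X_I the indicator of one inversion.
There are 13530 indicators.
For each fixed pair i < j, the values π(i) and π(j) are two distinct elements of {1, …, 165} in uniformly random order; by symmetry P[π(i) > π(j)] = 1/2.
By linearity: E[X] = 13530 · (1/2) = C(165, 2) · (1/2) = 13530/2 = 6765 ≈ 6765.000000.

E[X] = 6765 = 6765.000000.


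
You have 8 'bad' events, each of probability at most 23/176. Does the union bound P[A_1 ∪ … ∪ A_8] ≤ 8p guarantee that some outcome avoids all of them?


Union bound: P[∪_{i=1}^{8} A_i] ≤ Σ_i P[A_i] ≤ 8·p = 8·(23/176) = 23/22.
Numerically: 23/22 ≈ 1.0455.
Is 23/22 < 1? NO.
Since the bound 23/22 is ≥ 1, the union bound is uninformative here; it does NOT by itself certify existence.

8·p = 23/22 ≈ 1.0455; existence NOT certified by the union bound.


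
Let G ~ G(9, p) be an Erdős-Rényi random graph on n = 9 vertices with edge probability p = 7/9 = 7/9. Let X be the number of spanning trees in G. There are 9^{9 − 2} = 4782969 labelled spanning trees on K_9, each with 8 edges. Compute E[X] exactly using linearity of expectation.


K_9 has 9^{9 − 2} = 4782969 labelled spanning trees.
For each such spanning tree H, let X_H = 1 if all 8 edges of H are present in G. Then P[X_H = 1] = p^{8} = (7/9)^{8} = 5764801/43046721.
Summing the indicators: E[X] = Σ_H E[X_H] = 4782969 · p^{8} = 4782969 · 5764801/43046721 = 5764801/9.
Numerically: E[X] ≈ 6.41e+05.

E[X] = 4782969 · (7/9)^{8} = 5764801/9 ≈ 6.41e+05.


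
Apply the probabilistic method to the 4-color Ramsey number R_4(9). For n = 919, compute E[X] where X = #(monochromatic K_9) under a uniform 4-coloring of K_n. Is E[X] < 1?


E[X] = C(919, 9) · 4^{1 − 36} = 1238828681639563077558 · 4^{−35} = 1238828681639563077558/1180591620717411303424.
As a reduced fraction: E[X] = 619414340819781538779/590295810358705651712 ≈ 1.0493287.
Is E[X] < 1? NO.
Since E[X] ≥ 1, the first-moment bound is inconclusive at n = 919; it does NOT by itself certify R_4(9) > 919.

E[X] = 619414340819781538779/590295810358705651712 ≈ 1.0493287; E[X] ≥ 1; first-moment method inconclusive here.


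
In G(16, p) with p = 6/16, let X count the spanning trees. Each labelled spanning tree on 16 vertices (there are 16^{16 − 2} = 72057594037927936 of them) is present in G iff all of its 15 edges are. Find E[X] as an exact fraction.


K_16 has 16^{16 − 2} = 72057594037927936 labelled spanning trees.
For each such spanning tree H, let X_H = 1 if all 15 edges of H are present in G. Then P[X_H = 1] = p^{15} = (3/8)^{15} = 14348907/35184372088832.
Summing the indicators: E[X] = Σ_H E[X_H] = 72057594037927936 · p^{15} = 72057594037927936 · 14348907/35184372088832 = 29386561536.
Numerically: E[X] ≈ 2.939e+10.

E[X] = 72057594037927936 · (3/8)^{15} = 29386561536 ≈ 2.939e+10.


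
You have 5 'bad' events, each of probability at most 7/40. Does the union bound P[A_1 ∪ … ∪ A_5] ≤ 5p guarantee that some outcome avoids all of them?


Union bound: P[∪_{i=1}^{5} A_i] ≤ Σ_i P[A_i] ≤ 5·p = 5·(7/40) = 7/8.
Numerically: 7/8 ≈ 0.8750000.
Is 7/8 < 1? YES.
Since P[∪ A_i] ≤ 7/8 < 1, the complement has P[∩ A_i^c] ≥ 1 − 7/8 = 1/8 > 0, so some outcome avoids every A_i.

5·p = 7/8 ≈ 0.8750000; existence CERTIFIED by the union bound.


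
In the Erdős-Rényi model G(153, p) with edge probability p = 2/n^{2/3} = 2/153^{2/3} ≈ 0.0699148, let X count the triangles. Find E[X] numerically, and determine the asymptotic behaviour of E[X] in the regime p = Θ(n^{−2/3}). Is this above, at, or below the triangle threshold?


Number of potential triangles: C(153, 3) = 585276.
Each occurs with probability p³ ≈ (0.0699148)³ ≈ 3.41748900e-04.
By linearity: E[X] = C(153, 3)·p³ ≈ 585276 · 3.41748900e-04 ≈ 200.017429.
Since α = 2/3 < 1, p = c/n^{2/3} ≫ 1/n is above the triangle threshold p ~ 1/n. Asymptotically E[X] ~ (c³/6)·n^{3(1−α)} = (2³/6)·n^{1} → ∞; triangles are abundant w.h.p.

E[X] ≈ 200.017429; in regime p = Θ(1/n^{2/3}) E[X] diverges (above the triangle threshold p ~ 1/n).
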